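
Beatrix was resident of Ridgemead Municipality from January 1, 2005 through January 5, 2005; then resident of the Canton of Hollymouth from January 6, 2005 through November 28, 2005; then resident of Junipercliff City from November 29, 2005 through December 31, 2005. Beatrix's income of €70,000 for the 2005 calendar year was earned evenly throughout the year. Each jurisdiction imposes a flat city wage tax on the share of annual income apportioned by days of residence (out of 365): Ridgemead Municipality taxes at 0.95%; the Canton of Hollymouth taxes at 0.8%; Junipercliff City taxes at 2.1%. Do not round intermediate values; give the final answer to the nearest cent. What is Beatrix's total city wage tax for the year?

Ridgemead Municipality, January 1 – January 5, 2005: 5 days → €70,000 × 0.95% × 5/365 = €9.1096
The Canton of Hollymouth, January 6 – November 28, 2005: 327 days → €70,000 × 0.8% × 327/365 = €501.6986
Junipercliff City, November 29 – December 31, 2005: 33 days → €70,000 × 2.1% × 33/365 = €132.9041
Total = €643.7123

€643.71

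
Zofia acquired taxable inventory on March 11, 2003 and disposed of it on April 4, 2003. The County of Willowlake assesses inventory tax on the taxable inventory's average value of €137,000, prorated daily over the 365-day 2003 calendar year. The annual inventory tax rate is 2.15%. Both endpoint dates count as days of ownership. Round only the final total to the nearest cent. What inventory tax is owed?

Days held (March 11 – April 4, 2003): 25 out of 365
Tax = €137,000 × 2.15% × 25/365 = €201.7466

€201.75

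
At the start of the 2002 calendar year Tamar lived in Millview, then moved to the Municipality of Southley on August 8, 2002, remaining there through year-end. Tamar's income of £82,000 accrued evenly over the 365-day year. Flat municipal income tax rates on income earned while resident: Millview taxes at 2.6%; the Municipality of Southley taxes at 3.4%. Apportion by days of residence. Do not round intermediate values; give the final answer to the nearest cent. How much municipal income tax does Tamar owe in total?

Millview, January 1 – August 7, 2002: 219 days → £82,000 × 2.6% × 219/365 = £1,279.2000
The Municipality of Southley, August 8 – December 31, 2002: 146 days → £82,000 × 3.4% × 146/365 = £1,115.2000
Total = £2,394.4000

£2,394.40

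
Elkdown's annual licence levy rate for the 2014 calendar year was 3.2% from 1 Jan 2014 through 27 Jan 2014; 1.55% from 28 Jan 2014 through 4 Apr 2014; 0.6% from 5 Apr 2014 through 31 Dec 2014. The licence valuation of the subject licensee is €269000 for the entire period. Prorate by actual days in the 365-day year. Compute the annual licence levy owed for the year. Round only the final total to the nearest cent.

€2600.46

1 Jan – 27 Jan 2014: 27 days at 3.2% → €269000 × 3.2% × 27/365 = €636.7562
28 Jan – 4 Apr 2014: 67 days at 1.55% → €269000 × 1.55% × 67/365 = €765.3603
5 Apr – 31 Dec 2014: 271 days at 0.6% → €269000 × 0.6% × 271/365 = €1198.3397
Total = €2600.4562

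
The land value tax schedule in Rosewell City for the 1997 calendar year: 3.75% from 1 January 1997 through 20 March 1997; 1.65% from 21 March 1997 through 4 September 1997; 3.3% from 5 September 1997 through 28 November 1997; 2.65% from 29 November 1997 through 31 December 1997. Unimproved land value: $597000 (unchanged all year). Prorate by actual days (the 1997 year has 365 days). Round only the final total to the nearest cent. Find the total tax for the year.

$15397.69

1 January – 20 March 1997: 79 days at 3.75% → $597000 × 3.75% × 79/365 = $4845.5137
21 March – 4 September 1997: 168 days at 1.65% → $597000 × 1.65% × 168/365 = $4533.9288
5 September – 28 November 1997: 85 days at 3.3% → $597000 × 3.3% × 85/365 = $4587.9041
29 November – 31 December 1997: 33 days at 2.65% → $597000 × 2.65% × 33/365 = $1430.3466
Total = $15397.6932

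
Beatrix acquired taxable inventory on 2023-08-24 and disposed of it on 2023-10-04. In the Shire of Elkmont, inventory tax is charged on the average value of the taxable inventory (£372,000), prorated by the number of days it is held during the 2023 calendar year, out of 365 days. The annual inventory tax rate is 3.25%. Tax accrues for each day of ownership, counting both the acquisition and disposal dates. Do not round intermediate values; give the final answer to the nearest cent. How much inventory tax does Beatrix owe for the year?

£1,391.18

Days held (2023-08-24 to 2023-10-04): 42 out of 365
Tax = £372,000 × 3.25% × 42/365 = £1,391.1781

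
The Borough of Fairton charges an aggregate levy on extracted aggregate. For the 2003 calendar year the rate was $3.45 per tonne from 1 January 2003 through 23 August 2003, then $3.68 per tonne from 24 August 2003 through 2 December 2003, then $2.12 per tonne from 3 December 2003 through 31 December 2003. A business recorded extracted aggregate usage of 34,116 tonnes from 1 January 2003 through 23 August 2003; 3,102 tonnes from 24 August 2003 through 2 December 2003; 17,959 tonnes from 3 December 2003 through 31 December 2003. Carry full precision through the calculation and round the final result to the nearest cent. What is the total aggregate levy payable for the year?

$167,188.64

1 January – 23 August 2003: 34,116 tonnes at $3.45/tonne → $117,700.20
24 August – 2 December 2003: 3,102 tonnes at $3.68/tonne → $11,415.36
3 December – 31 December 2003: 17,959 tonnes at $2.12/tonne → $38,073.08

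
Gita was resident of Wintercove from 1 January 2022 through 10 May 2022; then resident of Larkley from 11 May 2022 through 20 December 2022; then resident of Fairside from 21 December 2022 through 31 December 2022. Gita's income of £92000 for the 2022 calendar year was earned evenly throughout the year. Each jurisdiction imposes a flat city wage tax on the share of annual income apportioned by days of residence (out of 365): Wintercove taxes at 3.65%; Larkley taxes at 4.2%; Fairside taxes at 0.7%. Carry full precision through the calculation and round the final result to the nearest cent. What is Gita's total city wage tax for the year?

Wintercove, 1 January – 10 May 2022: 130 days → £92000 × 3.65% × 130/365 = £1196.0000
Larkley, 11 May – 20 December 2022: 224 days → £92000 × 4.2% × 224/365 = £2371.3315
Fairside, 21 December – 31 December 2022: 11 days → £92000 × 0.7% × 11/365 = £19.4082
Total = £3586.7397

£3586.74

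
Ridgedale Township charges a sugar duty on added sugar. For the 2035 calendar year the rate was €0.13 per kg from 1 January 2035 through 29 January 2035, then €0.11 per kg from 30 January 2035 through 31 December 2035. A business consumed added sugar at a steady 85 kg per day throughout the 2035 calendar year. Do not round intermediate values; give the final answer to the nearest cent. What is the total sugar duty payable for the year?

1 January – 29 January 2035: 29 days × 85 kg/day = 2,465 kg at €0.13/kg → €320.45
30 January – 31 December 2035: 336 days × 85 kg/day = 28,560 kg at €0.11/kg → €3,141.60

€3,462.05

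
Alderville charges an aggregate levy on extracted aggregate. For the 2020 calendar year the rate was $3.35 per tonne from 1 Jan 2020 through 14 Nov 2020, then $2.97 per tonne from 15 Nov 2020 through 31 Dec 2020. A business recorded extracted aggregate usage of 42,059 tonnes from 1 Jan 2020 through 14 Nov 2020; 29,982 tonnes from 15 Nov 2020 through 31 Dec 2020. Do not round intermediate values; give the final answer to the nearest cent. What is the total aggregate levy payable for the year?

$229944.19

1 Jan – 14 Nov 2020: 42,059 tonnes at $3.35/tonne → $140897.65
15 Nov – 31 Dec 2020: 29,982 tonnes at $2.97/tonne → $89046.54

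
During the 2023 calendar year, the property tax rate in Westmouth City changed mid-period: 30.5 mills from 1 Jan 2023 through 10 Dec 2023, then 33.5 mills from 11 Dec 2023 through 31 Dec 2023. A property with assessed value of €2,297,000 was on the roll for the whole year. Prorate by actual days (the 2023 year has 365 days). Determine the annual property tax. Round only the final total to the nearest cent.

€70,454.97

1 Jan – 10 Dec 2023: 344 days at 30.5 mills → €2,297,000 × 3.05% × 344/365 = €66,027.7370
11 Dec – 31 Dec 2023: 21 days at 33.5 mills → €2,297,000 × 3.35% × 21/365 = €4,427.2315
Total = €70,454.9685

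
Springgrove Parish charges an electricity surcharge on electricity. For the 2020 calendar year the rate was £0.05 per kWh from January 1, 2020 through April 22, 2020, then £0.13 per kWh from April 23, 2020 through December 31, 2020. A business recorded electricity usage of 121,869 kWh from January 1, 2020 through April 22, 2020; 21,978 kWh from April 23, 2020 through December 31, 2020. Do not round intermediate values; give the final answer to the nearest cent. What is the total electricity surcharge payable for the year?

January 1 – April 22, 2020: 121,869 kWh at £0.05/kWh → £6,093.45
April 23 – December 31, 2020: 21,978 kWh at £0.13/kWh → £2,857.14

£8,950.59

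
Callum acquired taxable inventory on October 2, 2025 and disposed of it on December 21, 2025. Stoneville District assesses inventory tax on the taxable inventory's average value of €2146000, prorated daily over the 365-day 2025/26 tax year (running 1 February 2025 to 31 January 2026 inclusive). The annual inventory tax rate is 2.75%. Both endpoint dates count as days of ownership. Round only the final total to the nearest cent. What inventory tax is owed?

€13096.48

Days held (October 2 – December 21, 2025): 81 out of 365
Tax = €2146000 × 2.75% × 81/365 = €13096.4795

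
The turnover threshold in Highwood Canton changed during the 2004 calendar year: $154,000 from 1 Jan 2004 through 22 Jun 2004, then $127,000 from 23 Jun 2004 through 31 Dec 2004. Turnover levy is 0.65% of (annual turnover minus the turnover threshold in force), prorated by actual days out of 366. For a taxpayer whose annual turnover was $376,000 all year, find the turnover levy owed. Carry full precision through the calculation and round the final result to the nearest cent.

1 Jan – 22 Jun 2004: 174 days, exemption $154,000 → ($376,000 − $154,000) × 0.65% × 174/366 = $686.0164
23 Jun – 31 Dec 2004: 192 days, exemption $127,000 → ($376,000 − $127,000) × 0.65% × 192/366 = $849.0492
Total = $1,535.0656

$1,535.07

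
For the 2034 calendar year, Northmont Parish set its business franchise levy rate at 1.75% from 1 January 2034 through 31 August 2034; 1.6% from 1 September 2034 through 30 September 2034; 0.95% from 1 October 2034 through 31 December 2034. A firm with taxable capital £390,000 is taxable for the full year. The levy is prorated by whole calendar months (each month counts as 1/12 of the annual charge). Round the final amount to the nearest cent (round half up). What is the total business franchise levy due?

£5,996.25

1 January – 31 August 2034: 8 months at 1.75% → £390,000 × 1.75% × 8/12 = £4,550.0000
1 September – 30 September 2034: 1 month at 1.6% → £390,000 × 1.6% × 1/12 = £520.0000
1 October – 31 December 2034: 3 months at 0.95% → £390,000 × 0.95% × 3/12 = £926.2500
Total = £5,996.2500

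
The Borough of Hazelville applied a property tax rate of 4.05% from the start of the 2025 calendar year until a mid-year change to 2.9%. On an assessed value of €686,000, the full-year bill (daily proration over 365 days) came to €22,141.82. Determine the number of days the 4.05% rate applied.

Let d = days at the first rate; then 365 − d days at the second rate.
€686,000 × [4.05%·d + 2.9%·(365−d)] / 365 = €22,141.82
Solving gives d = 104, so the new rate took effect on April 15, 2025.

104 days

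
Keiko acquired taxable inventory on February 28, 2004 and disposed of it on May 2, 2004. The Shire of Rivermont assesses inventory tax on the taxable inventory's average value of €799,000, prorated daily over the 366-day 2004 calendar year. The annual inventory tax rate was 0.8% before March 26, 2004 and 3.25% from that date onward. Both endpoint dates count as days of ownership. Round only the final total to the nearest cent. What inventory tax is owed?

February 28 – March 25, 2004: 27 days at 0.8% → €799,000 × 0.8% × 27/366 = €471.5410
March 26 – May 2, 2004: 38 days at 3.25% → €799,000 × 3.25% × 38/366 = €2,696.0792
Total = €3,167.6202

€3,167.62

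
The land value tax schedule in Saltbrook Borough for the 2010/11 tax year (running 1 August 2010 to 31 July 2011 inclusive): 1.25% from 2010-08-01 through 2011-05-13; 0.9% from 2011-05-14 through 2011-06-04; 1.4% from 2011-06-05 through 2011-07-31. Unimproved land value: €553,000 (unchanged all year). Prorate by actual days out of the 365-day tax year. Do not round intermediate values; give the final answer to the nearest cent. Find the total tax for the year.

2010-08-01 to 2011-05-13: 286 days at 1.25% → €553,000 × 1.25% × 286/365 = €5,416.3699
2011-05-14 to 2011-06-04: 22 days at 0.9% → €553,000 × 0.9% × 22/365 = €299.9836
2011-06-05 to 2011-07-31: 57 days at 1.4% → €553,000 × 1.4% × 57/365 = €1,209.0247
Total = €6,925.3781

€6,925.38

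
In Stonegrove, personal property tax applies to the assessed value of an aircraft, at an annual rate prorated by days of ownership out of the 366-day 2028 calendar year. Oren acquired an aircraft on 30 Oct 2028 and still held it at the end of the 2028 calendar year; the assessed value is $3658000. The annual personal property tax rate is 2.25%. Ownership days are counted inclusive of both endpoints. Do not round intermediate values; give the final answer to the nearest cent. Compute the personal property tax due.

Days held (30 Oct – 31 Dec 2028): 63 out of 366
Tax = $3658000 × 2.25% × 63/366 = $14167.2541

$14167.25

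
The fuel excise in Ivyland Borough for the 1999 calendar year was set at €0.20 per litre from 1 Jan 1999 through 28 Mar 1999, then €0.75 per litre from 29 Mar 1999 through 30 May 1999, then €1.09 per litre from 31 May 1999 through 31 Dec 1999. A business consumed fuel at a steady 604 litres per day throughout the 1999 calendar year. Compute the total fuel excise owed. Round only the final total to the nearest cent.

€180,596.00

1 Jan – 28 Mar 1999: 87 days × 604 litres/day = 52,548 litres at €0.20/litre → €10,509.60
29 Mar – 30 May 1999: 63 days × 604 litres/day = 38,052 litres at €0.75/litre → €28,539.00
31 May – 31 Dec 1999: 215 days × 604 litres/day = 129,860 litres at €1.09/litre → €141,547.40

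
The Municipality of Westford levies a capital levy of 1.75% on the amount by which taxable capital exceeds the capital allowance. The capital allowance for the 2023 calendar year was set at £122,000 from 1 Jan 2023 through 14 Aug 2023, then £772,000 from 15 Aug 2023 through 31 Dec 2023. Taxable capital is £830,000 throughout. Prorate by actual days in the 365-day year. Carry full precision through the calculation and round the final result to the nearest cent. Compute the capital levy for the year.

1 Jan – 14 Aug 2023: 226 days, exemption £122,000 → (£830,000 − £122,000) × 1.75% × 226/365 = £7,671.6164
15 Aug – 31 Dec 2023: 139 days, exemption £772,000 → (£830,000 − £772,000) × 1.75% × 139/365 = £386.5342
Total = £8,058.1507

£8,058.15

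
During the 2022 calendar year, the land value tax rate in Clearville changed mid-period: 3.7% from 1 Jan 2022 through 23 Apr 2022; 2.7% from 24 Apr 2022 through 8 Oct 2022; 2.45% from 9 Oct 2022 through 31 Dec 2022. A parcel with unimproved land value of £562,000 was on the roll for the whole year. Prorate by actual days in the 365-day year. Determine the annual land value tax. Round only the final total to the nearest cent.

1 Jan – 23 Apr 2022: 113 days at 3.7% → £562,000 × 3.7% × 113/365 = £6,437.5945
24 Apr – 8 Oct 2022: 168 days at 2.7% → £562,000 × 2.7% × 168/365 = £6,984.1973
9 Oct – 31 Dec 2022: 84 days at 2.45% → £562,000 × 2.45% × 84/365 = £3,168.7562
Total = £16,590.5479

£16,590.55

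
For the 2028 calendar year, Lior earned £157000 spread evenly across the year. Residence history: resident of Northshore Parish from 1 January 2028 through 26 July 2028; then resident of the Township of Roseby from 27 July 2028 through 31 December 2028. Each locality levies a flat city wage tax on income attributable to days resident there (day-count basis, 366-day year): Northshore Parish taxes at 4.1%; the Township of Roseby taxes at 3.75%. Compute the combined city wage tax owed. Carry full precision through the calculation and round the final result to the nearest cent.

£6199.78

Northshore Parish, 1 January – 26 July 2028: 208 days → £157000 × 4.1% × 208/366 = £3658.1858
The Township of Roseby, 27 July – 31 December 2028: 158 days → £157000 × 3.75% × 158/366 = £2541.5984
Total = £6199.7842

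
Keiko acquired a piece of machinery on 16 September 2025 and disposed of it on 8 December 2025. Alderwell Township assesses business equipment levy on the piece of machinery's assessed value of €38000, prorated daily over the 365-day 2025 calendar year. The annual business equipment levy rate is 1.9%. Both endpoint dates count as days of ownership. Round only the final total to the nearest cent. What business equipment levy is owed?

€166.16

Days held (16 September – 8 December 2025): 84 out of 365
Tax = €38000 × 1.9% × 84/365 = €166.1589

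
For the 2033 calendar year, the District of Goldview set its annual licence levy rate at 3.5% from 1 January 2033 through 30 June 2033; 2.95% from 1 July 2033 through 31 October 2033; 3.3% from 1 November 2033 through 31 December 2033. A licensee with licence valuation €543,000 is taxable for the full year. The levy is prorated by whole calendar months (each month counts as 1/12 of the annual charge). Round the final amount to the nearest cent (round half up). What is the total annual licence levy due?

1 January – 30 June 2033: 6 months at 3.5% → €543,000 × 3.5% × 6/12 = €9,502.5000
1 July – 31 October 2033: 4 months at 2.95% → €543,000 × 2.95% × 4/12 = €5,339.5000
1 November – 31 December 2033: 2 months at 3.3% → €543,000 × 3.3% × 2/12 = €2,986.5000
Total = €17,828.5000

€17,828.50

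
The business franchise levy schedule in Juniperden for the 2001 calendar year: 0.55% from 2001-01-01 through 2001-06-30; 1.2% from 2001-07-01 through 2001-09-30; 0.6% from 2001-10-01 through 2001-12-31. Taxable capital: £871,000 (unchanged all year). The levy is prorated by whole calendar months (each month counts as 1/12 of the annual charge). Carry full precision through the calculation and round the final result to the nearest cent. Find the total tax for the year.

£6,314.75

2001-01-01 to 2001-06-30: 6 months at 0.55% → £871,000 × 0.55% × 6/12 = £2,395.2500
2001-07-01 to 2001-09-30: 3 months at 1.2% → £871,000 × 1.2% × 3/12 = £2,613.0000
2001-10-01 to 2001-12-31: 3 months at 0.6% → £871,000 × 0.6% × 3/12 = £1,306.5000
Total = £6,314.7500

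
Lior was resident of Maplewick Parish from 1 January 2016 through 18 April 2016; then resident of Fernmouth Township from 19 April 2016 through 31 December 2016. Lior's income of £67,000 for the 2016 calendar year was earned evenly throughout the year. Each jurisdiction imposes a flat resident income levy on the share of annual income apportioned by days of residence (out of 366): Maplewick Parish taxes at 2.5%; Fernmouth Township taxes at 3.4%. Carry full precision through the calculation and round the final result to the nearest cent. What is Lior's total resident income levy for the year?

Maplewick Parish, 1 January – 18 April 2016: 109 days → £67,000 × 2.5% × 109/366 = £498.8388
Fernmouth Township, 19 April – 31 December 2016: 257 days → £67,000 × 3.4% × 257/366 = £1,599.5792
Total = £2,098.4180

£2,098.42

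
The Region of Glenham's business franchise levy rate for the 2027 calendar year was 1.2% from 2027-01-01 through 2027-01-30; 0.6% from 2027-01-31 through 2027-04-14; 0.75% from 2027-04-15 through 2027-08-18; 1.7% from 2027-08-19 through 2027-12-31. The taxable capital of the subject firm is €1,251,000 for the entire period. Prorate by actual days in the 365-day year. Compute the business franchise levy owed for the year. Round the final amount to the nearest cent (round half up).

€13,860.39

2027-01-01 to 2027-01-30: 30 days at 1.2% → €1,251,000 × 1.2% × 30/365 = €1,233.8630
2027-01-31 to 2027-04-14: 74 days at 0.6% → €1,251,000 × 0.6% × 74/365 = €1,521.7644
2027-04-15 to 2027-08-18: 126 days at 0.75% → €1,251,000 × 0.75% × 126/365 = €3,238.8904
2027-08-19 to 2027-12-31: 135 days at 1.7% → €1,251,000 × 1.7% × 135/365 = €7,865.8767
Total = €13,860.3945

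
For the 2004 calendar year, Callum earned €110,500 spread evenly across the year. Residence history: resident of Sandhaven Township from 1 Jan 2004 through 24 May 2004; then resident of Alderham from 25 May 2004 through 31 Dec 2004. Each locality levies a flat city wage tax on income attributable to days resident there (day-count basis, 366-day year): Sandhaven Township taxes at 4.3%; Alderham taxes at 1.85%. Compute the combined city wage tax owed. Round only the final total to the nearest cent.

Sandhaven Township, 1 Jan – 24 May 2004: 145 days → €110,500 × 4.3% × 145/366 = €1,882.4249
Alderham, 25 May – 31 Dec 2004: 221 days → €110,500 × 1.85% × 221/366 = €1,234.3695
Total = €3,116.7944

€3,116.79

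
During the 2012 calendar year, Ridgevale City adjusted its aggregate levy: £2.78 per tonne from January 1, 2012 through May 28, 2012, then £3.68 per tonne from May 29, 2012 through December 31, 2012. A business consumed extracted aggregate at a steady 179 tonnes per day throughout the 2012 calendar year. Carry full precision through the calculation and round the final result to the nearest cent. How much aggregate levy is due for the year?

January 1 – May 28, 2012: 149 days × 179 tonnes/day = 26,671 tonnes at £2.78/tonne → £74145.38
May 29 – December 31, 2012: 217 days × 179 tonnes/day = 38,843 tonnes at £3.68/tonne → £142942.24

£217087.62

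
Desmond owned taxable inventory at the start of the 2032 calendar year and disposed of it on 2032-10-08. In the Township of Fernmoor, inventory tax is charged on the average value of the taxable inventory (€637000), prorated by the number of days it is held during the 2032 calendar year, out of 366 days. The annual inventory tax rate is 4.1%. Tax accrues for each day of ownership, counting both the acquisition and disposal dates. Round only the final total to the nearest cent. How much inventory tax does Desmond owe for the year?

€20122.93

Days held (2032-01-01 to 2032-10-08): 282 out of 366
Tax = €637000 × 4.1% × 282/366 = €20122.9344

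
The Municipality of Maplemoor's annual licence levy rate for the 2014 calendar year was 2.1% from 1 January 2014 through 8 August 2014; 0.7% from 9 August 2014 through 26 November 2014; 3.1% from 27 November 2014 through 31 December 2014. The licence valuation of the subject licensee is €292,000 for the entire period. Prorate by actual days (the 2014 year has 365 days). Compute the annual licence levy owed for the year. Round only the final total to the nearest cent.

€5,180.00

1 January – 8 August 2014: 220 days at 2.1% → €292,000 × 2.1% × 220/365 = €3,696.0000
9 August – 26 November 2014: 110 days at 0.7% → €292,000 × 0.7% × 110/365 = €616.0000
27 November – 31 December 2014: 35 days at 3.1% → €292,000 × 3.1% × 35/365 = €868.0000
Total = €5,180.0000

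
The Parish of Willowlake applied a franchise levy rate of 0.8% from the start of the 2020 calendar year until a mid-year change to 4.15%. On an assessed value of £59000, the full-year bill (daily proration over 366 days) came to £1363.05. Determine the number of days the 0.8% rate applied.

Let d = days at the first rate; then 366 − d days at the second rate.
£59000 × [0.8%·d + 4.15%·(366−d)] / 366 = £1363.05
Solving gives d = 201, so the new rate took effect on 20 Jul 2020.

201 days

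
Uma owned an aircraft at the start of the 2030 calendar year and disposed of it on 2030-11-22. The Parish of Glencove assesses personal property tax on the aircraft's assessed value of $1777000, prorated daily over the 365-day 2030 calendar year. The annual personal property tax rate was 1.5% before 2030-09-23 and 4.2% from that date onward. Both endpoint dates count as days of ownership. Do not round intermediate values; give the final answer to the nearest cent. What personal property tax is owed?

2030-01-01 to 2030-09-22: 265 days at 1.5% → $1777000 × 1.5% × 265/365 = $19352.2603
2030-09-23 to 2030-11-22: 61 days at 4.2% → $1777000 × 4.2% × 61/365 = $12473.0795
Total = $31825.3397

$31825.34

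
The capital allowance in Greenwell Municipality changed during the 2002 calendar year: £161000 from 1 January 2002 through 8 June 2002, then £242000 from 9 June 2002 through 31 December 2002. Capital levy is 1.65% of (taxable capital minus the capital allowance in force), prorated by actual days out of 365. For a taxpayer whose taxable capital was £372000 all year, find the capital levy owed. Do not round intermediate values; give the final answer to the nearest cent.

£2727.20

1 January – 8 June 2002: 159 days, exemption £161000 → (£372000 − £161000) × 1.65% × 159/365 = £1516.5986
9 June – 31 December 2002: 206 days, exemption £242000 → (£372000 − £242000) × 1.65% × 206/365 = £1210.6027
Total = £2727.2014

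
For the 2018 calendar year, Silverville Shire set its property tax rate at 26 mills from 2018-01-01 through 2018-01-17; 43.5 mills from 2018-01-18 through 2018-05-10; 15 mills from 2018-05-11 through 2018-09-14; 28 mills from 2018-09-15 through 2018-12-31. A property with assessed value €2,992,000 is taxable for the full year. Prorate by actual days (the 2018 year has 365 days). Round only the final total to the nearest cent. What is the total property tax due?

€84,321.12

2018-01-01 to 2018-01-17: 17 days at 26 mills → €2,992,000 × 2.6% × 17/365 = €3,623.1890
2018-01-18 to 2018-05-10: 113 days at 43.5 mills → €2,992,000 × 4.35% × 113/365 = €40,293.6329
2018-05-11 to 2018-09-14: 127 days at 15 mills → €2,992,000 × 1.5% × 127/365 = €15,615.7808
2018-09-15 to 2018-12-31: 108 days at 28 mills → €2,992,000 × 2.8% × 108/365 = €24,788.5151
Total = €84,321.1178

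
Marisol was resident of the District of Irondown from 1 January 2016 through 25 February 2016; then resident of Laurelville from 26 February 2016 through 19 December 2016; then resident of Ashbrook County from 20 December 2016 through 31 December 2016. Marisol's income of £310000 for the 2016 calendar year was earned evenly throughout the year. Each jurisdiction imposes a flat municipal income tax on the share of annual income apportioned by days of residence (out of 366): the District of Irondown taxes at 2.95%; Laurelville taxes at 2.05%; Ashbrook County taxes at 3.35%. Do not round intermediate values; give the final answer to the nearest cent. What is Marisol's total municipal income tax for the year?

£6914.02

The District of Irondown, 1 January – 25 February 2016: 56 days → £310000 × 2.95% × 56/366 = £1399.2350
Laurelville, 26 February – 19 December 2016: 298 days → £310000 × 2.05% × 298/366 = £5174.2896
Ashbrook County, 20 December – 31 December 2016: 12 days → £310000 × 3.35% × 12/366 = £340.4918
Total = £6914.0164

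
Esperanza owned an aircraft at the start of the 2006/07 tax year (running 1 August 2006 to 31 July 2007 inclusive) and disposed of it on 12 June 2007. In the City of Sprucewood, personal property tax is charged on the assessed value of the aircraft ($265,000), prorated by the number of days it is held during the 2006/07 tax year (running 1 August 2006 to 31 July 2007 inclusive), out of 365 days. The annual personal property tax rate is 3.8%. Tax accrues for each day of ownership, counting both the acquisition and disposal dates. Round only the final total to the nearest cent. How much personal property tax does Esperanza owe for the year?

Days held (1 August 2006 – 12 June 2007): 316 out of 365
Tax = $265,000 × 3.8% × 316/365 = $8,718.1370

$8,718.14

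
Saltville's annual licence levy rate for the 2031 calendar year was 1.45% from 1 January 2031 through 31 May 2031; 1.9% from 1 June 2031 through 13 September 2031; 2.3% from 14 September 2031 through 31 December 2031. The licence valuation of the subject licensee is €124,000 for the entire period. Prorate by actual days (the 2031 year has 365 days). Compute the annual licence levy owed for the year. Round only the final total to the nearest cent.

1 January – 31 May 2031: 151 days at 1.45% → €124,000 × 1.45% × 151/365 = €743.8301
1 June – 13 September 2031: 105 days at 1.9% → €124,000 × 1.9% × 105/365 = €677.7534
14 September – 31 December 2031: 109 days at 2.3% → €124,000 × 2.3% × 109/365 = €851.6932
Total = €2,273.2767

€2,273.28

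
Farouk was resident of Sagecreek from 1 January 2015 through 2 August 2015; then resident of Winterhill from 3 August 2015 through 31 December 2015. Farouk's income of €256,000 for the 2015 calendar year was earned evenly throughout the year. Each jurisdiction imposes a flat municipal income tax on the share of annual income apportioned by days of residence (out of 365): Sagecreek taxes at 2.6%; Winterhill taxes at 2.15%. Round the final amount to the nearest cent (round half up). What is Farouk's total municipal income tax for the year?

Sagecreek, 1 January – 2 August 2015: 214 days → €256,000 × 2.6% × 214/365 = €3,902.4219
Winterhill, 3 August – 31 December 2015: 151 days → €256,000 × 2.15% × 151/365 = €2,276.9973
Total = €6,179.4192

€6,179.42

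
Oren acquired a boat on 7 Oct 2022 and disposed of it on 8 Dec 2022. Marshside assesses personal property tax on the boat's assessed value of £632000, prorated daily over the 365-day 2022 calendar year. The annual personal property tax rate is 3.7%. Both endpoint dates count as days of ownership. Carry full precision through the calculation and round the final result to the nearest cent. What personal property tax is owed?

£4036.14

Days held (7 Oct – 8 Dec 2022): 63 out of 365
Tax = £632000 × 3.7% × 63/365 = £4036.1425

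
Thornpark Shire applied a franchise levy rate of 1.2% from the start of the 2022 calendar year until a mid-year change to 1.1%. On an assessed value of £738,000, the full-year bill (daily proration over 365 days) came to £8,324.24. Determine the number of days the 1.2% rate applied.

Let d = days at the first rate; then 365 − d days at the second rate.
£738,000 × [1.2%·d + 1.1%·(365−d)] / 365 = £8,324.24
Solving gives d = 102, so the new rate took effect on April 13, 2022.

102 days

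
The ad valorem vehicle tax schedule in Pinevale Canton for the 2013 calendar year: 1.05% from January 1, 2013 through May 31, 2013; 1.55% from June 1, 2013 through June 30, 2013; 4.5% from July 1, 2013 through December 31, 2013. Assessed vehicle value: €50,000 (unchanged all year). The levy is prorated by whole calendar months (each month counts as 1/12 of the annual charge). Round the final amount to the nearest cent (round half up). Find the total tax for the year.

January 1 – May 31, 2013: 5 months at 1.05% → €50,000 × 1.05% × 5/12 = €218.7500
June 1 – June 30, 2013: 1 month at 1.55% → €50,000 × 1.55% × 1/12 = €64.5833
July 1 – December 31, 2013: 6 months at 4.5% → €50,000 × 4.5% × 6/12 = €1,125.0000
Total = €1,408.3333

€1,408.33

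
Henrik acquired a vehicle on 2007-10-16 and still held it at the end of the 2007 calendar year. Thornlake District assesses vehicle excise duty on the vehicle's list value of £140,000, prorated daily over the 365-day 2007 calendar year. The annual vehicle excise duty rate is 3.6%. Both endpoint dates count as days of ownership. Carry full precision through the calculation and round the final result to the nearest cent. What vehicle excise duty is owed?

Days held (2007-10-16 to 2007-12-31): 77 out of 365
Tax = £140,000 × 3.6% × 77/365 = £1,063.2329

£1,063.23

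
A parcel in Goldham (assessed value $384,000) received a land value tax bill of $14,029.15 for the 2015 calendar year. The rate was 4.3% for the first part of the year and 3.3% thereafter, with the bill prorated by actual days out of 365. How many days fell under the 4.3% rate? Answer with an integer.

Let d = days at the first rate; then 365 − d days at the second rate.
$384,000 × [4.3%·d + 3.3%·(365−d)] / 365 = $14,029.15
Solving gives d = 129, so the new rate took effect on May 10, 2015.

129 days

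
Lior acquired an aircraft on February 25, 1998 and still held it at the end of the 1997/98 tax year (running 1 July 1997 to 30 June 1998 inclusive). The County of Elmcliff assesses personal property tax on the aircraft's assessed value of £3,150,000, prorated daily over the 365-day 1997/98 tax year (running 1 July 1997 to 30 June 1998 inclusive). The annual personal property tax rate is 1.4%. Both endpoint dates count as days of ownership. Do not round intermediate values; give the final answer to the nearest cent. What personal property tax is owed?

£15,223.56

Days held (February 25 – June 30, 1998): 126 out of 365
Tax = £3,150,000 × 1.4% × 126/365 = £15,223.5616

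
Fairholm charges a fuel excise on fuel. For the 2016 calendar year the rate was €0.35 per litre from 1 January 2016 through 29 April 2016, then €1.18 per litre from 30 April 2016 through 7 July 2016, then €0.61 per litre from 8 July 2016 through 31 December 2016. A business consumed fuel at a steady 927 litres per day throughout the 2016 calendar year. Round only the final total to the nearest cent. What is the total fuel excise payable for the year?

€214498.53

1 January – 29 April 2016: 120 days × 927 litres/day = 111,240 litres at €0.35/litre → €38934.00
30 April – 7 July 2016: 69 days × 927 litres/day = 63,963 litres at €1.18/litre → €75476.34
8 July – 31 December 2016: 177 days × 927 litres/day = 164,079 litres at €0.61/litre → €100088.19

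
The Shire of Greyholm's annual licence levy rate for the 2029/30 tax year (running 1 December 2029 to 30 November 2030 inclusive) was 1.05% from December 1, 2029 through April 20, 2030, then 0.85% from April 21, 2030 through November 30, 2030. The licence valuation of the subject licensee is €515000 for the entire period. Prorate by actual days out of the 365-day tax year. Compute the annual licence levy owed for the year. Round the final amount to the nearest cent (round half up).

December 1, 2029 – April 20, 2030: 141 days at 1.05% → €515000 × 1.05% × 141/365 = €2088.9247
April 21 – November 30, 2030: 224 days at 0.85% → €515000 × 0.85% × 224/365 = €2686.4658
Total = €4775.3904

€4775.39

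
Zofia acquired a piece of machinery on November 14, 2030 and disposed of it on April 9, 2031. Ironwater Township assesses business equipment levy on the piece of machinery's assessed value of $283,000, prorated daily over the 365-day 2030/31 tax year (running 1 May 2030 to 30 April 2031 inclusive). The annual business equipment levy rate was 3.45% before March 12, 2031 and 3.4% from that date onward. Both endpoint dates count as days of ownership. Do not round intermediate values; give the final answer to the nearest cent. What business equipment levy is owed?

$3,920.91

November 14, 2030 – March 11, 2031: 118 days at 3.45% → $283,000 × 3.45% × 118/365 = $3,156.4192
March 12 – April 9, 2031: 29 days at 3.4% → $283,000 × 3.4% × 29/365 = $764.4877
Total = $3,920.9068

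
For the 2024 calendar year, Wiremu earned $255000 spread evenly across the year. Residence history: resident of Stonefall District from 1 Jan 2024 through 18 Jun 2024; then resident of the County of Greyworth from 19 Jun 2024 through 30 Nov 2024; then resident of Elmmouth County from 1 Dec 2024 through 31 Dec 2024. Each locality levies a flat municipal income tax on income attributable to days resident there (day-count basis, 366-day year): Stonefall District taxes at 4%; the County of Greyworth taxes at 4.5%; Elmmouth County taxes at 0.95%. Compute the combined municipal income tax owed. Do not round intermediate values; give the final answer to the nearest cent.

Stonefall District, 1 Jan – 18 Jun 2024: 170 days → $255000 × 4% × 170/366 = $4737.7049
The County of Greyworth, 19 Jun – 30 Nov 2024: 165 days → $255000 × 4.5% × 165/366 = $5173.1557
Elmmouth County, 1 Dec – 31 Dec 2024: 31 days → $255000 × 0.95% × 31/366 = $205.1844
Total = $10116.0451

$10116.05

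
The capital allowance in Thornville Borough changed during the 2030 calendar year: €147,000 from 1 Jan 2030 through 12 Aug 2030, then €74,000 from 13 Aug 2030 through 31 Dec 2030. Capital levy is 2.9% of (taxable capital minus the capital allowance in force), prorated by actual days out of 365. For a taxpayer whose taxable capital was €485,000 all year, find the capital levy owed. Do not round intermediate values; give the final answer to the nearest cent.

1 Jan – 12 Aug 2030: 224 days, exemption €147,000 → (€485,000 − €147,000) × 2.9% × 224/365 = €6,015.4740
13 Aug – 31 Dec 2030: 141 days, exemption €74,000 → (€485,000 − €74,000) × 2.9% × 141/365 = €4,604.3260
Total = €10,619.8000

€10,619.80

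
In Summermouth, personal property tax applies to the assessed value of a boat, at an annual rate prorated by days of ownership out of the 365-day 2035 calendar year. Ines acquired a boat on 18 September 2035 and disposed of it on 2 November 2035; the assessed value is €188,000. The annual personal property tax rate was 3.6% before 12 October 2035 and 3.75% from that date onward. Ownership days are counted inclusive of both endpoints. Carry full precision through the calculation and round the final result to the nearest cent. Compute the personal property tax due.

€869.95

18 September – 11 October 2035: 24 days at 3.6% → €188,000 × 3.6% × 24/365 = €445.0192
12 October – 2 November 2035: 22 days at 3.75% → €188,000 × 3.75% × 22/365 = €424.9315
Total = €869.9507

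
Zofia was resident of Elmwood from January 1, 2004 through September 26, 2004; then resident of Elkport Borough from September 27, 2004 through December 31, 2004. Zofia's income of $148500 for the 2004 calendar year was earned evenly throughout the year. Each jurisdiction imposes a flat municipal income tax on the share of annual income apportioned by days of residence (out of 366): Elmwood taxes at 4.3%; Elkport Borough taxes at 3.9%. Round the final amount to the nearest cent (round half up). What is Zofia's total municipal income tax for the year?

Elmwood, January 1 – September 26, 2004: 270 days → $148500 × 4.3% × 270/366 = $4710.6148
Elkport Borough, September 27 – December 31, 2004: 96 days → $148500 × 3.9% × 96/366 = $1519.0820
Total = $6229.6967

$6229.70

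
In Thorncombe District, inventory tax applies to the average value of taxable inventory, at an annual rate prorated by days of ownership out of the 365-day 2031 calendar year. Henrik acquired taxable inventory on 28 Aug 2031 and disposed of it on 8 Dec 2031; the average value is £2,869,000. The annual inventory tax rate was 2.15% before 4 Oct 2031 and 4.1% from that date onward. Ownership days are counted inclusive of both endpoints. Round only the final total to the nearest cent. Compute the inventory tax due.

28 Aug – 3 Oct 2031: 37 days at 2.15% → £2,869,000 × 2.15% × 37/365 = £6,252.8479
4 Oct – 8 Dec 2031: 66 days at 4.1% → £2,869,000 × 4.1% × 66/365 = £21,269.9014
Total = £27,522.7493

£27,522.75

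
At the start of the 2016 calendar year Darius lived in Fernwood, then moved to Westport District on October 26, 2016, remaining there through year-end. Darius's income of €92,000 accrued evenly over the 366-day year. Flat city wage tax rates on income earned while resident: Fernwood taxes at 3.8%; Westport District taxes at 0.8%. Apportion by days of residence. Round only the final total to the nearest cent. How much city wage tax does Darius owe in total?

Fernwood, January 1 – October 25, 2016: 299 days → €92,000 × 3.8% × 299/366 = €2,856.0219
Westport District, October 26 – December 31, 2016: 67 days → €92,000 × 0.8% × 67/366 = €134.7322
Total = €2,990.7541

€2,990.75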